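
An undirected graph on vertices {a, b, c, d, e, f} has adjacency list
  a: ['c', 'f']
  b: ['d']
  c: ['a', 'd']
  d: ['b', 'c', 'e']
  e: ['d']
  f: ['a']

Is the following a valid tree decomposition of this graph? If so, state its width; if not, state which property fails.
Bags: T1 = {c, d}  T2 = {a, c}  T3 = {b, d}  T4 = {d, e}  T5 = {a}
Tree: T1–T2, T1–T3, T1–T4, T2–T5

No — vertex f appears in no bag.

A tree decomposition must satisfy three properties: every vertex lies in some bag; for every edge, both endpoints lie together in some bag; and for every vertex, the bags containing it form a connected subtree. Here vertex f appears in no bag, so the decomposition is invalid.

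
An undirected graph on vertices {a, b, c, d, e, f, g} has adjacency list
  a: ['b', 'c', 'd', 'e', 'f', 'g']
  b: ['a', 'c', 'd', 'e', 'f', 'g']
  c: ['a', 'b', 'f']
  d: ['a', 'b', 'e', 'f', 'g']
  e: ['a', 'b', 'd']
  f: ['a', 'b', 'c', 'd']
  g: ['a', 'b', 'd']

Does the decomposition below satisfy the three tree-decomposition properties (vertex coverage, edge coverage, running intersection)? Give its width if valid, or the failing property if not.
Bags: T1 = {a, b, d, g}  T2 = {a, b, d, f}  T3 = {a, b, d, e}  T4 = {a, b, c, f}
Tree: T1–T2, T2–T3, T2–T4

Vertex coverage: the bags together contain {a, b, c, d, e, f, g}, the full vertex set. Edge coverage: each edge of G has both endpoints in at least one bag. Running intersection: for every vertex, the bags containing it form a connected subtree. All three properties hold, so this is a valid tree decomposition of width max|bag| − 1 = 3, and hence tw(G) ≤ 3.

Yes; width 3.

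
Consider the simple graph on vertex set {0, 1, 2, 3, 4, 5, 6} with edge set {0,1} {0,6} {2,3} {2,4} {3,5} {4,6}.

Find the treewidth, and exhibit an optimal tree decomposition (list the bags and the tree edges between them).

Treewidth 1.
One such decomposition:
Bags: B1 = {0, 1}  B2 = {0, 6}  B3 = {4, 6}  B4 = {2, 4}  B5 = {2, 3}  B6 = {3, 5}
Tree: B1–B2, B2–B3, B3–B4, B4–B5, B5–B6

Every bag has size at most 2, so the width is 2 − 1 = 1 and tw(G) ≤ 1. G has an edge, so its treewidth is at least 1. Therefore the treewidth is 1.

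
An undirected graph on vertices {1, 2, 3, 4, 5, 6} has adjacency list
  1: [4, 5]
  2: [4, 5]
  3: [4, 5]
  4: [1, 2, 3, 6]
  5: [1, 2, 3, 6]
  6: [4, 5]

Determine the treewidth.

A width-2 tree decomposition is:
Bags: B1 = {1, 4, 5}  B2 = {3, 4, 5}  B3 = {2, 4, 5}  B4 = {4, 5, 6}
Tree: B1–B2, B2–B3, B3–B4
Every bag has size at most 3, so the width is 3 − 1 = 2 and tw(G) ≤ 2. Since 5–1–4–3–5 is a cycle in G, G is not acyclic. Forests are exactly the graphs of treewidth ≤ 1, so tw(G) ≥ 2. The upper and lower bounds meet at 2, so that is the treewidth.

2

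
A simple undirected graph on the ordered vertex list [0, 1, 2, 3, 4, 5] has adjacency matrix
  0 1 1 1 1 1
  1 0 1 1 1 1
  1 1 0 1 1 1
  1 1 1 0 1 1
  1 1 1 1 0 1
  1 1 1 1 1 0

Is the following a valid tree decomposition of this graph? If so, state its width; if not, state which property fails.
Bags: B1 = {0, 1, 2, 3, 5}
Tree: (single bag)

A tree decomposition must satisfy three properties: every vertex lies in some bag; for every edge, both endpoints lie together in some bag; and for every vertex, the bags containing it form a connected subtree. Here vertex 4 appears in no bag, so the decomposition is invalid.

No — vertex 4 appears in no bag.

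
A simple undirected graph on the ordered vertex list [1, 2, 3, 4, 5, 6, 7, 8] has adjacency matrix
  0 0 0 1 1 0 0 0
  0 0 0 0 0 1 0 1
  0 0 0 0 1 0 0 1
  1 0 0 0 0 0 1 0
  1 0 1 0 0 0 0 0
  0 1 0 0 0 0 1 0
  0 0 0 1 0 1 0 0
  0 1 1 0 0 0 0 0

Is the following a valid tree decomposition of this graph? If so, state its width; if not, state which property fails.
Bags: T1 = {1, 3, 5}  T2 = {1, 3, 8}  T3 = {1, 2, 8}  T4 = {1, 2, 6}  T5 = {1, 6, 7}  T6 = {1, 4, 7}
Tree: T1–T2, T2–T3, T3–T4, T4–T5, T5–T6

Vertex coverage: the bags together contain {1, 2, 3, 4, 5, 6, 7, 8}, the full vertex set. Edge coverage: each edge of G has both endpoints in at least one bag. Running intersection: for every vertex, the bags containing it form a connected subtree. All three properties hold, so this is a valid tree decomposition of width max|bag| − 1 = 2, and hence tw(G) ≤ 2.

Yes; width 2.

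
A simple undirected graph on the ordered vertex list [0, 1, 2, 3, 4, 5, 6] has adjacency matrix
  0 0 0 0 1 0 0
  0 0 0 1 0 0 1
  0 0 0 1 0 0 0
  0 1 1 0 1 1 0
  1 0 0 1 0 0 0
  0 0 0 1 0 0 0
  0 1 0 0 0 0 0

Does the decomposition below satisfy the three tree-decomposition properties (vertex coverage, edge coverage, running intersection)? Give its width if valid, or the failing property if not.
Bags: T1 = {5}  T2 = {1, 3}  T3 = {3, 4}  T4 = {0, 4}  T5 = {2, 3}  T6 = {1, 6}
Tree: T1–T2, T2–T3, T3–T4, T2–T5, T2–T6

A tree decomposition must satisfy three properties: every vertex lies in some bag; for every edge, both endpoints lie together in some bag; and for every vertex, the bags containing it form a connected subtree. Here edge (3,5) lies in no bag, so the decomposition is invalid.

No — edge (3,5) lies in no bag.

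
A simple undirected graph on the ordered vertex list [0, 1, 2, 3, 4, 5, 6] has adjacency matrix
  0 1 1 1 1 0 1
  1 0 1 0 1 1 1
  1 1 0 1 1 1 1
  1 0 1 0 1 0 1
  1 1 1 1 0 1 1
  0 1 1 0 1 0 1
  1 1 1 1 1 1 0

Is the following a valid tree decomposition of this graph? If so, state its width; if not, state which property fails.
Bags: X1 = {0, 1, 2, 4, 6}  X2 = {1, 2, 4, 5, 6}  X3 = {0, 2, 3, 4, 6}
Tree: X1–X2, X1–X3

Checking the three conditions: (i) the bags cover all of {0, 1, 2, 3, 4, 5, 6}; (ii) for each edge, some bag contains both endpoints; (iii) the bags containing any fixed vertex form a subtree. All hold, so the decomposition is valid with width 5 − 1 = 4.

Yes; width 4.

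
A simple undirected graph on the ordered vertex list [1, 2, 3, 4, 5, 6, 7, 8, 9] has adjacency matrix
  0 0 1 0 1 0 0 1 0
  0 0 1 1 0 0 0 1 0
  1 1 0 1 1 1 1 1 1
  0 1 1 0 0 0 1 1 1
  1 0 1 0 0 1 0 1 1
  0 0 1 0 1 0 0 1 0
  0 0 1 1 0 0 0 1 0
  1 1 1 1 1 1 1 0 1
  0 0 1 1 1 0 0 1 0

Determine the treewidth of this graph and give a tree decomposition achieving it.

The largest bag has 4 vertices, giving width 3; this decomposition certifies tw(G) ≤ 3. On the other hand G contains the 4-clique {1, 3, 5, 8}. A clique must lie in a single bag of any decomposition, so no decomposition can have width below 3. The upper and lower bounds meet at 3, so that is the treewidth.

Treewidth 3.
One optimal decomposition is:
Bags: B1 = {3, 5, 6, 8}  B2 = {3, 5, 8, 9}  B3 = {3, 4, 8, 9}  B4 = {2, 3, 4, 8}  B5 = {3, 4, 7, 8}  B6 = {1, 3, 5, 8}
Tree: B1–B2, B2–B3, B3–B4, B4–B5, B1–B6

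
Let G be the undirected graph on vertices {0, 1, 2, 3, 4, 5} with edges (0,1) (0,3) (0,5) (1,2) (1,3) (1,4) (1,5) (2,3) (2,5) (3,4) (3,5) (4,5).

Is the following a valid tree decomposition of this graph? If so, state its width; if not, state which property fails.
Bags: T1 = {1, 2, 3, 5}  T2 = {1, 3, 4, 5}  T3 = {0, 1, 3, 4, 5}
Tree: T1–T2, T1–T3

A tree decomposition must satisfy three properties: every vertex lies in some bag; for every edge, both endpoints lie together in some bag; and for every vertex, the bags containing it form a connected subtree. Here bags containing vertex 4 are not connected in the tree, so the decomposition is invalid.

No — bags containing vertex 4 are not connected in the tree.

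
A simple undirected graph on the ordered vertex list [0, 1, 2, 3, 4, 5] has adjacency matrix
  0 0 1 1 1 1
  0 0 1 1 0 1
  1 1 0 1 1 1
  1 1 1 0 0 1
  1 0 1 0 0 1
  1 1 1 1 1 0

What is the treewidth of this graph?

3

A width-3 tree decomposition is:
Bags: B1 = {1, 2, 3, 5}  B2 = {0, 2, 3, 5}  B3 = {0, 2, 4, 5}
Tree: B1–B2, B2–B3
The largest bag has 4 vertices, giving width 3; this decomposition certifies tw(G) ≤ 3. Conversely, {0, 2, 3, 5} is a clique of size 4, and the vertices of any clique must share a bag in every tree decomposition; so some bag has ≥ 4 vertices and tw(G) ≥ 3. The upper and lower bounds meet at 3, so that is the treewidth.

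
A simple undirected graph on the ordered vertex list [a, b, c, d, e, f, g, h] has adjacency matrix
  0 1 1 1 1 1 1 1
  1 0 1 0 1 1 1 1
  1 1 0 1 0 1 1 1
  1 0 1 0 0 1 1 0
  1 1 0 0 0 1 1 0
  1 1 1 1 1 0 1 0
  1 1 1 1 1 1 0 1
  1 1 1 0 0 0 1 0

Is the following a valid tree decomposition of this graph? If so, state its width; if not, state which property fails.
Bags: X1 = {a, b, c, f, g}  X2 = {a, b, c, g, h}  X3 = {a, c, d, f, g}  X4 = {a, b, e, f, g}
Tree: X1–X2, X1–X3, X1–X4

Checking the three conditions: (i) the bags cover all of {a, b, c, d, e, f, g, h}; (ii) for each edge, some bag contains both endpoints; (iii) the bags containing any fixed vertex form a subtree. All hold, so the decomposition is valid with width 5 − 1 = 4.

Yes; width 4.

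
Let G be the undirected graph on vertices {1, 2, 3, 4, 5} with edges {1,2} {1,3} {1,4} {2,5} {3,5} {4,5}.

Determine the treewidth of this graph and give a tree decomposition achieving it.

Each bag holds 3 vertices, so the decomposition has width 2, which upper-bounds the treewidth. The edges 1–2–5–3–1 form a cycle, so G is not a tree and its treewidth is at least 2. Therefore the treewidth is 2.

Treewidth 2.
Bags: B1 = {1, 2, 5}  B2 = {1, 3, 5}  B3 = {1, 4, 5}
Tree: B1–B2, B2–B3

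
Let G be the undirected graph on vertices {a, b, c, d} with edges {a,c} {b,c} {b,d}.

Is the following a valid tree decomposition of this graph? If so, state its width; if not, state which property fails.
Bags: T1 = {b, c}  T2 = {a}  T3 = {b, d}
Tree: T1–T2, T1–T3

No — edge (c,a) lies in no bag.

A tree decomposition must satisfy three properties: every vertex lies in some bag; for every edge, both endpoints lie together in some bag; and for every vertex, the bags containing it form a connected subtree. Here edge (c,a) lies in no bag, so the decomposition is invalid.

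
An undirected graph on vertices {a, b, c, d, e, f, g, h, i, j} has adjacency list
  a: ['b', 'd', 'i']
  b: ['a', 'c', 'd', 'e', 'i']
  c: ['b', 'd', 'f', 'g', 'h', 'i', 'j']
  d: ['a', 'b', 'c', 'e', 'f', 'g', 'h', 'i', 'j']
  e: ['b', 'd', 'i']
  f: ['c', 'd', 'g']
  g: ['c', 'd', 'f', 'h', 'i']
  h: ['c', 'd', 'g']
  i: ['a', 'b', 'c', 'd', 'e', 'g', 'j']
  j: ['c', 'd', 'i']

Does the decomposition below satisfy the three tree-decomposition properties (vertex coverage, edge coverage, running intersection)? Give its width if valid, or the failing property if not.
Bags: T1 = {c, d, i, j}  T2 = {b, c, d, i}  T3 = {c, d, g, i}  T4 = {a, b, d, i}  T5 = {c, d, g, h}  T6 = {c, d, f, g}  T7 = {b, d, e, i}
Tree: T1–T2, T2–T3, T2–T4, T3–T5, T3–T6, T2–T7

Yes; width 3.

Checking the three conditions: (i) the bags cover all of {a, b, c, d, e, f, g, h, i, j}; (ii) for each edge, some bag contains both endpoints; (iii) the bags containing any fixed vertex form a subtree. All hold, so the decomposition is valid with width 4 − 1 = 3.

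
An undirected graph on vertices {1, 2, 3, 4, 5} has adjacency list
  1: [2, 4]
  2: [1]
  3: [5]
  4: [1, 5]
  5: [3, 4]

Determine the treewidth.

1

A width-1 tree decomposition is:
Bags: B1 = {1, 2}  B2 = {1, 4}  B3 = {4, 5}  B4 = {3, 5}
Tree: B1–B2, B2–B3, B3–B4
Every bag has size at most 2, so the width is 2 − 1 = 1 and tw(G) ≤ 1. Since G has at least one edge (e.g. 2–1), it is not an edgeless graph, so tw(G) ≥ 1. Hence tw(G) = 1 exactly.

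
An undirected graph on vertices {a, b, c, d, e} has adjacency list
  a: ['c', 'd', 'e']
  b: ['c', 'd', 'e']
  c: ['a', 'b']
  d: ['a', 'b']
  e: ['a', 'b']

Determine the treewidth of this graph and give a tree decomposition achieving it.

Every bag has size at most 3, so the width is 3 − 1 = 2 and tw(G) ≤ 2. For the lower bound, G contains the cycle a–c–b–d–a, so G is not a forest; only forests have treewidth ≤ 1, hence tw(G) ≥ 2. Combining the bounds, tw(G) = 2.

Treewidth 2.
One optimal decomposition is:
Bags: B1 = {a, b, c}  B2 = {a, b, d}  B3 = {a, b, e}
Tree: B1–B2, B2–B3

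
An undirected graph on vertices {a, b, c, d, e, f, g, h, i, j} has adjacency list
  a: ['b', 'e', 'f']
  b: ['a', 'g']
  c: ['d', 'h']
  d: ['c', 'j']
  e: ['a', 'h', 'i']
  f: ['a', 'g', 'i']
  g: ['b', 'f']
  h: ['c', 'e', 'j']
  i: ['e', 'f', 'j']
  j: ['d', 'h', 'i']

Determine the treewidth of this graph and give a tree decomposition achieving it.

Each bag holds 3 vertices, so the decomposition has width 2, which upper-bounds the treewidth. For the lower bound, G contains the cycle g–b–a–f–g, so G is not a forest; only forests have treewidth ≤ 1, hence tw(G) ≥ 2. Combining the bounds, tw(G) = 2.

Treewidth 2.
One such decomposition:
Bags: B1 = {b, f, g}  B2 = {a, b, f}  B3 = {a, f, i}  B4 = {a, e, i}  B5 = {e, i, j}  B6 = {e, h, j}  B7 = {d, h, j}  B8 = {c, d, h}
Tree: B1–B2, B2–B3, B3–B4, B4–B5, B5–B6, B6–B7, B7–B8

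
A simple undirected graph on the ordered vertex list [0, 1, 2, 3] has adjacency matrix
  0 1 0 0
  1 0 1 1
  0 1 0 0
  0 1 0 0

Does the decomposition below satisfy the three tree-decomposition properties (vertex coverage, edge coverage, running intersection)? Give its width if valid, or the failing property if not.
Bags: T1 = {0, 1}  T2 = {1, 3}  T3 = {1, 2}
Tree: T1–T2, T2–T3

Every vertex of G appears in some bag (union = {0, 1, 2, 3}); every edge is covered by a bag; and for each vertex v the set of bags containing v is connected in the bag tree. The decomposition is therefore valid. The largest bag has 2 vertices, so the width is 1.

Yes; width 1.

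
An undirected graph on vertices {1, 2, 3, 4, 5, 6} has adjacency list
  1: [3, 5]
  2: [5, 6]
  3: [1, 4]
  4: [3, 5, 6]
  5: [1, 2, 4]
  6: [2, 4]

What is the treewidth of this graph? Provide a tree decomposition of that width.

Every bag has size at most 3, so the width is 3 − 1 = 2 and tw(G) ≤ 2. For the lower bound, G contains the cycle 6–2–5–4–6, so G is not a forest; only forests have treewidth ≤ 1, hence tw(G) ≥ 2. The upper and lower bounds meet at 2, so that is the treewidth.

Treewidth 2.
One such decomposition:
Bags: B1 = {2, 4, 6}  B2 = {2, 4, 5}  B3 = {3, 4, 5}  B4 = {1, 3, 5}
Tree: B1–B2, B2–B3, B3–B4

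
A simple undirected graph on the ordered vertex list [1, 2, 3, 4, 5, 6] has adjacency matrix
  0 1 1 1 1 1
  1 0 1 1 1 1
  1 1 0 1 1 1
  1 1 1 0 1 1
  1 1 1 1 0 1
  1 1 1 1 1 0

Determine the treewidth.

5

A width-5 tree decomposition is:
Bags: B1 = {1, 2, 3, 4, 5, 6}
Tree: (single bag)
A single bag containing all 6 vertices is trivially a valid decomposition of width 5. Conversely, {1, 2, 3, 4, 5, 6} is a clique of size 6, and the vertices of any clique must share a bag in every tree decomposition; so some bag has ≥ 6 vertices and tw(G) ≥ 5. Hence tw(G) = 5 exactly.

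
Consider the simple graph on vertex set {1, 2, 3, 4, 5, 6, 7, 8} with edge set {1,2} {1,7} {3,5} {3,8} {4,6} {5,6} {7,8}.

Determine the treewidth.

A width-1 tree decomposition is:
Bags: B1 = {1, 2}  B2 = {1, 7}  B3 = {7, 8}  B4 = {3, 8}  B5 = {3, 5}  B6 = {5, 6}  B7 = {4, 6}
Tree: B1–B2, B2–B3, B3–B4, B4–B5, B5–B6, B6–B7
The largest bag has 2 vertices, giving width 1; this decomposition certifies tw(G) ≤ 1. G has an edge, so its treewidth is at least 1. The upper and lower bounds meet at 1, so that is the treewidth.

1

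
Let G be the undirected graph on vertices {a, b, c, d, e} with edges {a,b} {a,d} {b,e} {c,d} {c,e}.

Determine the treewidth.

A width-2 tree decomposition is:
Bags: B1 = {a, b, d}  B2 = {b, d, e}  B3 = {c, d, e}
Tree: B1–B2, B2–B3
Each bag holds 3 vertices, so the decomposition has width 2, which upper-bounds the treewidth. Since d–a–b–e–c–d is a cycle in G, G is not acyclic. Forests are exactly the graphs of treewidth ≤ 1, so tw(G) ≥ 2. Combining the bounds, tw(G) = 2.

2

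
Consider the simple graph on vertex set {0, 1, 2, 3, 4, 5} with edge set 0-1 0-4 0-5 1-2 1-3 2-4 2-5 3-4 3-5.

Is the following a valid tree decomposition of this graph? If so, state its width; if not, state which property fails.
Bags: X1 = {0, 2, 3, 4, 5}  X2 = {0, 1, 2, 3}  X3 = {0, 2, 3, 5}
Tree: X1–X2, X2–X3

No — bags containing vertex 5 are not connected in the tree.

A tree decomposition must satisfy three properties: every vertex lies in some bag; for every edge, both endpoints lie together in some bag; and for every vertex, the bags containing it form a connected subtree. Here bags containing vertex 5 are not connected in the tree, so the decomposition is invalid.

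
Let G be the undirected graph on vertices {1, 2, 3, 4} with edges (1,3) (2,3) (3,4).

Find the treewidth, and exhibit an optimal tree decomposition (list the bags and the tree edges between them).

Each bag holds 2 vertices, so the decomposition has width 1, which upper-bounds the treewidth. Since G has at least one edge (e.g. 3–1), it is not an edgeless graph, so tw(G) ≥ 1. Therefore the treewidth is 1.

Treewidth 1.
Bags: B1 = {1, 3}  B2 = {2, 3}  B3 = {3, 4}
Tree: B1–B2, B2–B3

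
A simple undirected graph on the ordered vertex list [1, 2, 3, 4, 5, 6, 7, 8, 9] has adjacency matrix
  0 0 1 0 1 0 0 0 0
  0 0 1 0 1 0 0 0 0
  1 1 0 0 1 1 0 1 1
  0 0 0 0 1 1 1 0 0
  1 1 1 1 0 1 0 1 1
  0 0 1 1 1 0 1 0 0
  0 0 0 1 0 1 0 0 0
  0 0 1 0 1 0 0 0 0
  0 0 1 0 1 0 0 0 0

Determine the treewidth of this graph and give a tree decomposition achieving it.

Each bag holds 3 vertices, so the decomposition has width 2, which upper-bounds the treewidth. On the other hand G contains the 3-clique {1, 3, 5}. A clique must lie in a single bag of any decomposition, so no decomposition can have width below 2. The upper and lower bounds meet at 2, so that is the treewidth.

Treewidth 2.
One optimal decomposition is:
Bags: B1 = {2, 3, 5}  B2 = {3, 5, 9}  B3 = {3, 5, 6}  B4 = {3, 5, 8}  B5 = {1, 3, 5}  B6 = {4, 5, 6}  B7 = {4, 6, 7}
Tree: B1–B2, B2–B3, B3–B4, B2–B5, B3–B6, B6–B7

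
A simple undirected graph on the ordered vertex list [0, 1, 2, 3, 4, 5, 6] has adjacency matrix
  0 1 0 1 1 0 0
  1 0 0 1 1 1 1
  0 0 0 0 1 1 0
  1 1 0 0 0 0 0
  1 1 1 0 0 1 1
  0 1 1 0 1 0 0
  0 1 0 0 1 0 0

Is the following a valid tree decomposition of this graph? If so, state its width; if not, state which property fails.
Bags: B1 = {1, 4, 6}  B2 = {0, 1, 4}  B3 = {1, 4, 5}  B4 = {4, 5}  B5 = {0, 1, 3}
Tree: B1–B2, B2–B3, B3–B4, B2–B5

No — vertex 2 appears in no bag.

A tree decomposition must satisfy three properties: every vertex lies in some bag; for every edge, both endpoints lie together in some bag; and for every vertex, the bags containing it form a connected subtree. Here vertex 2 appears in no bag, so the decomposition is invalid.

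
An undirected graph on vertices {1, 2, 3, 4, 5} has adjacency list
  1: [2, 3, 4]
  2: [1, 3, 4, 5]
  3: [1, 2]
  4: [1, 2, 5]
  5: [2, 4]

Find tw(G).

2

A width-2 tree decomposition is:
Bags: B1 = {1, 2, 4}  B2 = {1, 2, 3}  B3 = {2, 4, 5}
Tree: B1–B2, B1–B3
The largest bag has 3 vertices, giving width 2; this decomposition certifies tw(G) ≤ 2. On the other hand G contains the 3-clique {1, 2, 3}. A clique must lie in a single bag of any decomposition, so no decomposition can have width below 2. Therefore the treewidth is 2.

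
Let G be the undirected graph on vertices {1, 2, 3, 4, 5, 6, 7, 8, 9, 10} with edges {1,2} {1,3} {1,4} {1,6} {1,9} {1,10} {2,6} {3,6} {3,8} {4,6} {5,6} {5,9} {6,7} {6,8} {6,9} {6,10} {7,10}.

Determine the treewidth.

A width-2 tree decomposition is:
Bags: B1 = {1, 6, 10}  B2 = {1, 4, 6}  B3 = {1, 3, 6}  B4 = {6, 7, 10}  B5 = {1, 2, 6}  B6 = {1, 6, 9}  B7 = {5, 6, 9}  B8 = {3, 6, 8}
Tree: B1–B2, B2–B3, B1–B4, B3–B5, B1–B6, B6–B7, B3–B8
The largest bag has 3 vertices, giving width 2; this decomposition certifies tw(G) ≤ 2. Conversely, {3, 6, 8} is a clique of size 3, and the vertices of any clique must share a bag in every tree decomposition; so some bag has ≥ 3 vertices and tw(G) ≥ 2. Combining the bounds, tw(G) = 2.

2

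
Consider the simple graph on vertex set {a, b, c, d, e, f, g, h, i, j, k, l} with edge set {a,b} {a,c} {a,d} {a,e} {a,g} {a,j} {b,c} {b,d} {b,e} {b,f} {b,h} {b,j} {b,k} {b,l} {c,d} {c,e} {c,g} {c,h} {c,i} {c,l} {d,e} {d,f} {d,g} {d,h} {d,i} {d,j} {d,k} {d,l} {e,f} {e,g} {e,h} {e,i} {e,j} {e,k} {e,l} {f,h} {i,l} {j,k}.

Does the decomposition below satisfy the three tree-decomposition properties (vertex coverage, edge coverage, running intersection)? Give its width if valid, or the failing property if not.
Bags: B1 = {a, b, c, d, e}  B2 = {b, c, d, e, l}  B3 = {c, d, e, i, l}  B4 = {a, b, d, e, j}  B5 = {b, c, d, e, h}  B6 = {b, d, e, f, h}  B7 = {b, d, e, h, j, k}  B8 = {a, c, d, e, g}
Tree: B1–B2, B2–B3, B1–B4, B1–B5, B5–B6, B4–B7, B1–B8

A tree decomposition must satisfy three properties: every vertex lies in some bag; for every edge, both endpoints lie together in some bag; and for every vertex, the bags containing it form a connected subtree. Here bags containing vertex h are not connected in the tree, so the decomposition is invalid.

No — bags containing vertex h are not connected in the tree.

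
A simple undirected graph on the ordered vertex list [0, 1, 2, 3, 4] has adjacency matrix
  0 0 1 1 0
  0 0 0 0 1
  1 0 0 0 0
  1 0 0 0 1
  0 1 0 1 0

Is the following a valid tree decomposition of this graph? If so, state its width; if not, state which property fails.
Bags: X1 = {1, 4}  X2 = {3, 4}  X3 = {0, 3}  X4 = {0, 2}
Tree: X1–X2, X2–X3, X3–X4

Yes; width 1.

Every vertex of G appears in some bag (union = {0, 1, 2, 3, 4}); every edge is covered by a bag; and for each vertex v the set of bags containing v is connected in the bag tree. The decomposition is therefore valid. The largest bag has 2 vertices, so the width is 1.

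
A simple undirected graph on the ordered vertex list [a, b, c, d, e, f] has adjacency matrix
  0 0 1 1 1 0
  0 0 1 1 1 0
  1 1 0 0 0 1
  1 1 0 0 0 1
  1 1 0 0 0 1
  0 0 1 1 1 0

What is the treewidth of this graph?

3

A width-3 tree decomposition is:
Bags: B1 = {c, d, e, f}  B2 = {a, c, d, e}  B3 = {b, c, d, e}
Tree: B1–B2, B2–B3
Every bag has size at most 4, so the width is 4 − 1 = 3 and tw(G) ≤ 3. For the lower bound: the 4 vertex sets {c,f}, {a,d}, {e}, {b} are disjoint, each induces a connected subgraph, and every pair is joined by at least one edge of G. Contracting each set to a single vertex therefore yields K_{4} as a minor, and since treewidth is minor-monotone, tw(G) ≥ tw(K_{4}) = 3. Hence tw(G) = 3 exactly.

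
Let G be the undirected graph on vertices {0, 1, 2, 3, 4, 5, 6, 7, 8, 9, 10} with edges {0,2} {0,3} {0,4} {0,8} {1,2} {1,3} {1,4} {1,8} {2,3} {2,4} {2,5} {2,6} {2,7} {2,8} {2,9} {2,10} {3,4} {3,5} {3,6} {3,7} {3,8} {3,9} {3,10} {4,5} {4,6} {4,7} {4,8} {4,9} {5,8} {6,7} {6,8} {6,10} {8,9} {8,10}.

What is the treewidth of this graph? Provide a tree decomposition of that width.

The largest bag has 5 vertices, giving width 4; this decomposition certifies tw(G) ≤ 4. For the lower bound, the 5 vertices {2, 3, 6, 8, 10} are pairwise adjacent, and any tree decomposition puts a clique entirely inside one bag — forcing width ≥ 4. The upper and lower bounds meet at 4, so that is the treewidth.

Treewidth 4.
One optimal decomposition is:
Bags: B1 = {2, 3, 4, 5, 8}  B2 = {2, 3, 4, 6, 8}  B3 = {2, 3, 4, 6, 7}  B4 = {0, 2, 3, 4, 8}  B5 = {2, 3, 4, 8, 9}  B6 = {1, 2, 3, 4, 8}  B7 = {2, 3, 6, 8, 10}
Tree: B1–B2, B2–B3, B1–B4, B2–B5, B5–B6, B2–B7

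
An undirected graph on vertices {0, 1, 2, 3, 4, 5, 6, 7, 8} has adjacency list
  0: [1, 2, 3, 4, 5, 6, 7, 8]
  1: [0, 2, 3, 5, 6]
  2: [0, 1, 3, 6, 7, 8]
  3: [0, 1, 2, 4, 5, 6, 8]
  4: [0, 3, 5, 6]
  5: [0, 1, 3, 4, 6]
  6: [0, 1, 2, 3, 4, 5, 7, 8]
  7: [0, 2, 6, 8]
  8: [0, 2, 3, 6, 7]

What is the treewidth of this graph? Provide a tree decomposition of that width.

The largest bag has 5 vertices, giving width 4; this decomposition certifies tw(G) ≤ 4. For the lower bound, the 5 vertices {0, 2, 3, 6, 8} are pairwise adjacent, and any tree decomposition puts a clique entirely inside one bag — forcing width ≥ 4. Combining the bounds, tw(G) = 4.

Treewidth 4.
One such decomposition:
Bags: B1 = {0, 1, 2, 3, 6}  B2 = {0, 1, 3, 5, 6}  B3 = {0, 3, 4, 5, 6}  B4 = {0, 2, 3, 6, 8}  B5 = {0, 2, 6, 7, 8}
Tree: B1–B2, B2–B3, B1–B4, B4–B5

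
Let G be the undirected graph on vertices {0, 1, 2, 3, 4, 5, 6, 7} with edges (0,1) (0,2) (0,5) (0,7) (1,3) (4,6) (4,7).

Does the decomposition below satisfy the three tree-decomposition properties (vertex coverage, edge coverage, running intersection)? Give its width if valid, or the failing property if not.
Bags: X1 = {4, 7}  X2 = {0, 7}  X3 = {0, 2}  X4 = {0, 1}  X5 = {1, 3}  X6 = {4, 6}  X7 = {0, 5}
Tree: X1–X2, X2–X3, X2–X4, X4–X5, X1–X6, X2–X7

Vertex coverage: the bags together contain {0, 1, 2, 3, 4, 5, 6, 7}, the full vertex set. Edge coverage: each edge of G has both endpoints in at least one bag. Running intersection: for every vertex, the bags containing it form a connected subtree. All three properties hold, so this is a valid tree decomposition of width max|bag| − 1 = 1, and hence tw(G) ≤ 1.

Yes; width 1.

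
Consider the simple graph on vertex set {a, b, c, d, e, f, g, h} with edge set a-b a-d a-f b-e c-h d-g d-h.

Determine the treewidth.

1

A width-1 tree decomposition is:
Bags: B1 = {a, d}  B2 = {d, h}  B3 = {d, g}  B4 = {c, h}  B5 = {a, f}  B6 = {a, b}  B7 = {b, e}
Tree: B1–B2, B1–B3, B2–B4, B1–B5, B5–B6, B6–B7
The largest bag has 2 vertices, giving width 1; this decomposition certifies tw(G) ≤ 1. Since G has at least one edge (e.g. a–d), it is not an edgeless graph, so tw(G) ≥ 1. Hence tw(G) = 1 exactly.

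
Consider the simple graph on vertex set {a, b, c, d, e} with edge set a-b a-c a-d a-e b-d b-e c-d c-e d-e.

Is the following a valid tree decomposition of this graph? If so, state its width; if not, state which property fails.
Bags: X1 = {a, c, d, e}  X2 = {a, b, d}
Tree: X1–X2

No — edge (e,b) lies in no bag.

A tree decomposition must satisfy three properties: every vertex lies in some bag; for every edge, both endpoints lie together in some bag; and for every vertex, the bags containing it form a connected subtree. Here edge (e,b) lies in no bag, so the decomposition is invalid.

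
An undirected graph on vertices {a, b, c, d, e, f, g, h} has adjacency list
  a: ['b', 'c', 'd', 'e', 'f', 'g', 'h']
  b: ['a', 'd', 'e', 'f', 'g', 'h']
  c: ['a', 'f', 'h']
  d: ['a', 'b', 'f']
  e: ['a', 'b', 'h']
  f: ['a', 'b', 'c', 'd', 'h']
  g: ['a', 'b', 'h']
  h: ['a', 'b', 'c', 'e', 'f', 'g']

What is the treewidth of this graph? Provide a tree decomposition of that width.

Treewidth 3.
One optimal decomposition is:
Bags: B1 = {a, b, f, h}  B2 = {a, b, d, f}  B3 = {a, c, f, h}  B4 = {a, b, g, h}  B5 = {a, b, e, h}
Tree: B1–B2, B1–B3, B1–B4, B1–B5

The largest bag has 4 vertices, giving width 3; this decomposition certifies tw(G) ≤ 3. On the other hand G contains the 4-clique {a, b, d, f}. A clique must lie in a single bag of any decomposition, so no decomposition can have width below 3. Combining the bounds, tw(G) = 3.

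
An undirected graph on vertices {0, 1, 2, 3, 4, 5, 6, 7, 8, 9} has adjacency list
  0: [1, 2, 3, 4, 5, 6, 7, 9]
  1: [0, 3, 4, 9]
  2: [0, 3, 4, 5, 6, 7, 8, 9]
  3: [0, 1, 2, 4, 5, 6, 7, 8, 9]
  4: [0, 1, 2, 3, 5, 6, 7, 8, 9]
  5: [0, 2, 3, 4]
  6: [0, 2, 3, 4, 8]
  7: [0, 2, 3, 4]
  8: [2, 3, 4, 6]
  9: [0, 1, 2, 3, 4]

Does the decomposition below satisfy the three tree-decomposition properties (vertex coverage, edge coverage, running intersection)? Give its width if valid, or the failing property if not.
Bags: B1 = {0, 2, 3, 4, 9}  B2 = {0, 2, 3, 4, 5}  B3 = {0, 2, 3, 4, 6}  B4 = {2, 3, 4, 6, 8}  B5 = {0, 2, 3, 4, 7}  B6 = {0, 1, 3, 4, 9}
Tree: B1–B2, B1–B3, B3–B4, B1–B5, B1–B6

Every vertex of G appears in some bag (union = {0, 1, 2, 3, 4, 5, 6, 7, 8, 9}); every edge is covered by a bag; and for each vertex v the set of bags containing v is connected in the bag tree. The decomposition is therefore valid. The largest bag has 5 vertices, so the width is 4.

Yes; width 4.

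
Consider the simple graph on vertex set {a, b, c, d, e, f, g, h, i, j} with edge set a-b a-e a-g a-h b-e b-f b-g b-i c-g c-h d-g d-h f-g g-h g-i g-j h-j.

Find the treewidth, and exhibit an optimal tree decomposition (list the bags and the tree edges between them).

The largest bag has 3 vertices, giving width 2; this decomposition certifies tw(G) ≤ 2. For the lower bound, the 3 vertices {d, g, h} are pairwise adjacent, and any tree decomposition puts a clique entirely inside one bag — forcing width ≥ 2. Combining the bounds, tw(G) = 2.

Treewidth 2.
One such decomposition:
Bags: B1 = {g, h, j}  B2 = {a, g, h}  B3 = {a, b, g}  B4 = {b, g, i}  B5 = {b, f, g}  B6 = {c, g, h}  B7 = {a, b, e}  B8 = {d, g, h}
Tree: B1–B2, B2–B3, B3–B4, B3–B5, B2–B6, B3–B7, B2–B8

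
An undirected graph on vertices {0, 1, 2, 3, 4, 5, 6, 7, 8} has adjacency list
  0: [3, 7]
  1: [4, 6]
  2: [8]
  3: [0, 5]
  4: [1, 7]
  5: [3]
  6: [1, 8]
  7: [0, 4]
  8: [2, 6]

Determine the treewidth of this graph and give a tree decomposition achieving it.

Treewidth 1.
One such decomposition:
Bags: B1 = {2, 8}  B2 = {6, 8}  B3 = {1, 6}  B4 = {1, 4}  B5 = {4, 7}  B6 = {0, 7}  B7 = {0, 3}  B8 = {3, 5}
Tree: B1–B2, B2–B3, B3–B4, B4–B5, B5–B6, B6–B7, B7–B8

The largest bag has 2 vertices, giving width 1; this decomposition certifies tw(G) ≤ 1. Any graph with an edge has treewidth ≥ 1, and G has the edge 2–8. Hence tw(G) = 1 exactly.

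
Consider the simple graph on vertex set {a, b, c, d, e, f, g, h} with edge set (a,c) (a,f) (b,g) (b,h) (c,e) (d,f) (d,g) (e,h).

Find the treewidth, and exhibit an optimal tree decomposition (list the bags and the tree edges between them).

Treewidth 2.
One optimal decomposition is:
Bags: B1 = {a, c, f}  B2 = {c, e, f}  B3 = {e, f, h}  B4 = {b, f, h}  B5 = {b, f, g}  B6 = {d, f, g}
Tree: B1–B2, B2–B3, B3–B4, B4–B5, B5–B6

Every bag has size at most 3, so the width is 3 − 1 = 2 and tw(G) ≤ 2. Since f–a–c–e–h–b–g–d–f is a cycle in G, G is not acyclic. Forests are exactly the graphs of treewidth ≤ 1, so tw(G) ≥ 2. Hence tw(G) = 2 exactly.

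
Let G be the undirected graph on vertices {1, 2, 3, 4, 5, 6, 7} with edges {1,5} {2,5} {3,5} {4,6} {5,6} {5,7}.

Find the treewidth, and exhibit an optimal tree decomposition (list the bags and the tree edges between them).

Treewidth 1.
Bags: B1 = {5, 6}  B2 = {2, 5}  B3 = {1, 5}  B4 = {3, 5}  B5 = {5, 7}  B6 = {4, 6}
Tree: B1–B2, B2–B3, B3–B4, B3–B5, B1–B6

Each bag holds 2 vertices, so the decomposition has width 1, which upper-bounds the treewidth. Since G has at least one edge (e.g. 5–6), it is not an edgeless graph, so tw(G) ≥ 1. Combining the bounds, tw(G) = 1.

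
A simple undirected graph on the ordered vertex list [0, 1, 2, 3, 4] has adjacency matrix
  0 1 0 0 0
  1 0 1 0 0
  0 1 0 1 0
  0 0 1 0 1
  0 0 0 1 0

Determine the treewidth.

A width-1 tree decomposition is:
Bags: B1 = {1, 2}  B2 = {2, 3}  B3 = {0, 1}  B4 = {3, 4}
Tree: B1–B2, B1–B3, B2–B4
Each bag holds 2 vertices, so the decomposition has width 1, which upper-bounds the treewidth. G has an edge, so its treewidth is at least 1. Hence tw(G) = 1 exactly.

1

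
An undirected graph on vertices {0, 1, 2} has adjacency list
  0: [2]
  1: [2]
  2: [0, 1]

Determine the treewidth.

1

A width-1 tree decomposition is:
Bags: B1 = {0, 2}  B2 = {1, 2}
Tree: B1–B2
Each bag holds 2 vertices, so the decomposition has width 1, which upper-bounds the treewidth. Since G has at least one edge (e.g. 0–2), it is not an edgeless graph, so tw(G) ≥ 1. Therefore the treewidth is 1.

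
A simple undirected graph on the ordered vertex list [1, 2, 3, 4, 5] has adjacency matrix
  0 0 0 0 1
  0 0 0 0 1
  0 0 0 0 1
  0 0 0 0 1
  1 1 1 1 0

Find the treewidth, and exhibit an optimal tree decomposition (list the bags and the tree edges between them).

Every bag has size at most 2, so the width is 2 − 1 = 1 and tw(G) ≤ 1. G has an edge, so its treewidth is at least 1. Therefore the treewidth is 1.

Treewidth 1.
Bags: B1 = {2, 5}  B2 = {3, 5}  B3 = {1, 5}  B4 = {4, 5}
Tree: B1–B2, B1–B3, B2–B4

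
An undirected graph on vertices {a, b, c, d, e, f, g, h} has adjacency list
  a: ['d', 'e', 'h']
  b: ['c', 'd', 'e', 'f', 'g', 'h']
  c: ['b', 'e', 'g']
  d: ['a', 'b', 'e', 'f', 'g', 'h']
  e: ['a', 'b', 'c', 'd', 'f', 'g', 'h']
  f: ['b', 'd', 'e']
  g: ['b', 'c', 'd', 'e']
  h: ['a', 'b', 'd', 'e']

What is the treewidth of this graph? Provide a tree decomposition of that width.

Treewidth 3.
Bags: B1 = {b, d, e, g}  B2 = {b, d, e, h}  B3 = {a, d, e, h}  B4 = {b, c, e, g}  B5 = {b, d, e, f}
Tree: B1–B2, B2–B3, B1–B4, B2–B5

The largest bag has 4 vertices, giving width 3; this decomposition certifies tw(G) ≤ 3. On the other hand G contains the 4-clique {a, d, e, h}. A clique must lie in a single bag of any decomposition, so no decomposition can have width below 3. Hence tw(G) = 3 exactly.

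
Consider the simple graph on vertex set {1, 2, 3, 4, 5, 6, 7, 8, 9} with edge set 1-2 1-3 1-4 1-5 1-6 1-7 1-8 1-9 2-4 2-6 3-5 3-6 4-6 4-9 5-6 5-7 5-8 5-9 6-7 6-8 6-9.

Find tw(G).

3

A width-3 tree decomposition is:
Bags: B1 = {1, 5, 6, 7}  B2 = {1, 5, 6, 9}  B3 = {1, 3, 5, 6}  B4 = {1, 5, 6, 8}  B5 = {1, 4, 6, 9}  B6 = {1, 2, 4, 6}
Tree: B1–B2, B2–B3, B3–B4, B2–B5, B5–B6
The largest bag has 4 vertices, giving width 3; this decomposition certifies tw(G) ≤ 3. On the other hand G contains the 4-clique {1, 2, 4, 6}. A clique must lie in a single bag of any decomposition, so no decomposition can have width below 3. Combining the bounds, tw(G) = 3.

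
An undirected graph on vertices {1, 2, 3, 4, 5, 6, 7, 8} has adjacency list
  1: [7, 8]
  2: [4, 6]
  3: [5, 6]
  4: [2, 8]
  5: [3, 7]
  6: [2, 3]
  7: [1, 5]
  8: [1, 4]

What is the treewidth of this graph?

A width-2 tree decomposition is:
Bags: B1 = {3, 5, 7}  B2 = {1, 3, 7}  B3 = {1, 3, 8}  B4 = {3, 4, 8}  B5 = {2, 3, 4}  B6 = {2, 3, 6}
Tree: B1–B2, B2–B3, B3–B4, B4–B5, B5–B6
Every bag has size at most 3, so the width is 3 − 1 = 2 and tw(G) ≤ 2. For the lower bound, G contains the cycle 3–5–7–1–8–4–2–6–3, so G is not a forest; only forests have treewidth ≤ 1, hence tw(G) ≥ 2. The upper and lower bounds meet at 2, so that is the treewidth.

2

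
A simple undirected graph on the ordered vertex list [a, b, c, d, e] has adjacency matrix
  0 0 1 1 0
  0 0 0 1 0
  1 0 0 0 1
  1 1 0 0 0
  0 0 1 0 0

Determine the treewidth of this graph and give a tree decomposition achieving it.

The largest bag has 2 vertices, giving width 1; this decomposition certifies tw(G) ≤ 1. G has an edge, so its treewidth is at least 1. Therefore the treewidth is 1.

Treewidth 1.
One optimal decomposition is:
Bags: B1 = {a, c}  B2 = {a, d}  B3 = {b, d}  B4 = {c, e}
Tree: B1–B2, B2–B3, B1–B4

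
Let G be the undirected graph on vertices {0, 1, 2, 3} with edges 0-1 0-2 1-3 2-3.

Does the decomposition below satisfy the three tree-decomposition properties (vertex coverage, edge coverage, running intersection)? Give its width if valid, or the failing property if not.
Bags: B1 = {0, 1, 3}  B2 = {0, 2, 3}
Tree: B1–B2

Yes; width 2.

Vertex coverage: the bags together contain {0, 1, 2, 3}, the full vertex set. Edge coverage: each edge of G has both endpoints in at least one bag. Running intersection: for every vertex, the bags containing it form a connected subtree. All three properties hold, so this is a valid tree decomposition of width max|bag| − 1 = 2, and hence tw(G) ≤ 2.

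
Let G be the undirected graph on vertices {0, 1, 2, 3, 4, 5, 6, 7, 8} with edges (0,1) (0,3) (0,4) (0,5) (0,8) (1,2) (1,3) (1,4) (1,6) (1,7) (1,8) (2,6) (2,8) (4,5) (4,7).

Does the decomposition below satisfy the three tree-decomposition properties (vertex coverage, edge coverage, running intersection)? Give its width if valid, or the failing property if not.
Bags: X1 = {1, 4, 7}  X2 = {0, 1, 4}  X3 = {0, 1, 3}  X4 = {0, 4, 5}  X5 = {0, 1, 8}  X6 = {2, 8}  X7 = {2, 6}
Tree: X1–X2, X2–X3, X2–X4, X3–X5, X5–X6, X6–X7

No — edge (1,2) lies in no bag.

A tree decomposition must satisfy three properties: every vertex lies in some bag; for every edge, both endpoints lie together in some bag; and for every vertex, the bags containing it form a connected subtree. Here edge (1,2) lies in no bag, so the decomposition is invalid.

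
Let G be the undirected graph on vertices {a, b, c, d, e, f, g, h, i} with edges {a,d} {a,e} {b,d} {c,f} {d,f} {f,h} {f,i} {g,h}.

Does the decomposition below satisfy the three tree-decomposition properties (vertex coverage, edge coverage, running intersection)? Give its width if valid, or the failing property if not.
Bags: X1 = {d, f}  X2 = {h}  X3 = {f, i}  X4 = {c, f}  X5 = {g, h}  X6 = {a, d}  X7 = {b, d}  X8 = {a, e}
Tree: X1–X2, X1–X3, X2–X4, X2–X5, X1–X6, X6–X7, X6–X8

A tree decomposition must satisfy three properties: every vertex lies in some bag; for every edge, both endpoints lie together in some bag; and for every vertex, the bags containing it form a connected subtree. Here edge (f,h) lies in no bag, so the decomposition is invalid.

No — edge (f,h) lies in no bag.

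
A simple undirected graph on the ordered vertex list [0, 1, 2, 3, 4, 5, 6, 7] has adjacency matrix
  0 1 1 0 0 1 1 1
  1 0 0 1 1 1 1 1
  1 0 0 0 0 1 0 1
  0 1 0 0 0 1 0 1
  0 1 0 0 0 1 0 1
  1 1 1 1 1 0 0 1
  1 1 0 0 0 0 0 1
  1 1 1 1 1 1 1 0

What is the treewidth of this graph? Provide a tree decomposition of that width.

Treewidth 3.
One optimal decomposition is:
Bags: B1 = {0, 2, 5, 7}  B2 = {0, 1, 5, 7}  B3 = {1, 3, 5, 7}  B4 = {1, 4, 5, 7}  B5 = {0, 1, 6, 7}
Tree: B1–B2, B2–B3, B3–B4, B2–B5

The largest bag has 4 vertices, giving width 3; this decomposition certifies tw(G) ≤ 3. Conversely, {0, 1, 5, 7} is a clique of size 4, and the vertices of any clique must share a bag in every tree decomposition; so some bag has ≥ 4 vertices and tw(G) ≥ 3. Combining the bounds, tw(G) = 3.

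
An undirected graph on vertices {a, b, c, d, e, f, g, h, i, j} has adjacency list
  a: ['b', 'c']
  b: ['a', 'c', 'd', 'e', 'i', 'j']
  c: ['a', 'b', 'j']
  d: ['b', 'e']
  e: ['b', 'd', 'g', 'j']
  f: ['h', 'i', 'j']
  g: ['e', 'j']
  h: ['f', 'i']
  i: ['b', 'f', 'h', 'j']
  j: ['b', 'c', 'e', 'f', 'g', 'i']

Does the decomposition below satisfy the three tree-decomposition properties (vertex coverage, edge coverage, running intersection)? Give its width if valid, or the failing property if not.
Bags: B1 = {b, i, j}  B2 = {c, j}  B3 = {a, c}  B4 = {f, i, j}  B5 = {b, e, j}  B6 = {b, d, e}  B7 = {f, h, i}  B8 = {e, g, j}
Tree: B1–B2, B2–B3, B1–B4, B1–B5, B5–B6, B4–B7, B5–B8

No — edge (b,c) lies in no bag.

A tree decomposition must satisfy three properties: every vertex lies in some bag; for every edge, both endpoints lie together in some bag; and for every vertex, the bags containing it form a connected subtree. Here edge (b,c) lies in no bag, so the decomposition is invalid.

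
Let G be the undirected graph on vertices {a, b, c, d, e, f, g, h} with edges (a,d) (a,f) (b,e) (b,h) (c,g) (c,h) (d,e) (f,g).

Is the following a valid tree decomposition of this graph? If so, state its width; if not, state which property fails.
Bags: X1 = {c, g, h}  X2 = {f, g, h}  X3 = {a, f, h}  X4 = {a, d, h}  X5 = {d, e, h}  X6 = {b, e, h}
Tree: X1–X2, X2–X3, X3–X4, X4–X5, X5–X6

Yes; width 2.

Checking the three conditions: (i) the bags cover all of {a, b, c, d, e, f, g, h}; (ii) for each edge, some bag contains both endpoints; (iii) the bags containing any fixed vertex form a subtree. All hold, so the decomposition is valid with width 3 − 1 = 2.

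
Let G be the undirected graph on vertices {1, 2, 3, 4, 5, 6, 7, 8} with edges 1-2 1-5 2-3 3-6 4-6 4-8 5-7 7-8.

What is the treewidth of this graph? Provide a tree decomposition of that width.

Every bag has size at most 3, so the width is 3 − 1 = 2 and tw(G) ≤ 2. Since 2–3–6–4–8–7–5–1–2 is a cycle in G, G is not acyclic. Forests are exactly the graphs of treewidth ≤ 1, so tw(G) ≥ 2. Combining the bounds, tw(G) = 2.

Treewidth 2.
Bags: B1 = {2, 3, 6}  B2 = {2, 4, 6}  B3 = {2, 4, 8}  B4 = {2, 7, 8}  B5 = {2, 5, 7}  B6 = {1, 2, 5}
Tree: B1–B2, B2–B3, B3–B4, B4–B5, B5–B6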